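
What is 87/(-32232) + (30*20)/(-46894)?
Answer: -3903163/251914568 ≈ -0.015494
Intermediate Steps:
87/(-32232) + (30*20)/(-46894) = 87*(-1/32232) + 600*(-1/46894) = -29/10744 - 300/23447 = -3903163/251914568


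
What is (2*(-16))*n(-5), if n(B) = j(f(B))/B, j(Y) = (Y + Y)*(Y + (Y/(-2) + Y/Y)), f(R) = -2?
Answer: 0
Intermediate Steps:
j(Y) = 2*Y*(1 + Y/2) (j(Y) = (2*Y)*(Y + (Y*(-1/2) + 1)) = (2*Y)*(Y + (-Y/2 + 1)) = (2*Y)*(Y + (1 - Y/2)) = (2*Y)*(1 + Y/2) = 2*Y*(1 + Y/2))
n(B) = 0 (n(B) = (-2*(2 - 2))/B = (-2*0)/B = 0/B = 0)
(2*(-16))*n(-5) = (2*(-16))*0 = -32*0 = 0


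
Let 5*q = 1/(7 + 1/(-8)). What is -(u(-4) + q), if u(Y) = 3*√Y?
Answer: -8/275 - 6*I ≈ -0.029091 - 6.0*I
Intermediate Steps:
q = 8/275 (q = 1/(5*(7 + 1/(-8))) = 1/(5*(7 - ⅛)) = 1/(5*(55/8)) = (⅕)*(8/55) = 8/275 ≈ 0.029091)
-(u(-4) + q) = -(3*√(-4) + 8/275) = -(3*(2*I) + 8/275) = -(6*I + 8/275) = -(8/275 + 6*I) = -8/275 - 6*I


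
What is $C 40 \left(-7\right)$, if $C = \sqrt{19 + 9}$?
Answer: $- 560 \sqrt{7} \approx -1481.6$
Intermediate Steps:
$C = 2 \sqrt{7}$ ($C = \sqrt{28} = 2 \sqrt{7} \approx 5.2915$)
$C 40 \left(-7\right) = 2 \sqrt{7} \cdot 40 \left(-7\right) = 80 \sqrt{7} \left(-7\right) = - 560 \sqrt{7}$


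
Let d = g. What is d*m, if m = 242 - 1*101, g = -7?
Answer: -987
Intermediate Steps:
d = -7
m = 141 (m = 242 - 101 = 141)
d*m = -7*141 = -987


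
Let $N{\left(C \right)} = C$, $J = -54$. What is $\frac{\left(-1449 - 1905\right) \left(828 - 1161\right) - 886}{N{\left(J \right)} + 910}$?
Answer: $\frac{278999}{214} \approx 1303.7$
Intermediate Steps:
$\frac{\left(-1449 - 1905\right) \left(828 - 1161\right) - 886}{N{\left(J \right)} + 910} = \frac{\left(-1449 - 1905\right) \left(828 - 1161\right) - 886}{-54 + 910} = \frac{\left(-3354\right) \left(-333\right) - 886}{856} = \left(1116882 - 886\right) \frac{1}{856} = 1115996 \cdot \frac{1}{856} = \frac{278999}{214}$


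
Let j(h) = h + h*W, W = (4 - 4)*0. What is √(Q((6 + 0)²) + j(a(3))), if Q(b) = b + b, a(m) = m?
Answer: 5*√3 ≈ 8.6602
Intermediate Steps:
W = 0 (W = 0*0 = 0)
j(h) = h (j(h) = h + h*0 = h + 0 = h)
Q(b) = 2*b
√(Q((6 + 0)²) + j(a(3))) = √(2*(6 + 0)² + 3) = √(2*6² + 3) = √(2*36 + 3) = √(72 + 3) = √75 = 5*√3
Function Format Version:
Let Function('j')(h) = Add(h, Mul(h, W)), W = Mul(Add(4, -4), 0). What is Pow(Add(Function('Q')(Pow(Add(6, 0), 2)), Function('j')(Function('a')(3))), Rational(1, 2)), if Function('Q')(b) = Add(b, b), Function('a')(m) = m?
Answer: Mul(5, Pow(3, Rational(1, 2))) ≈ 8.6602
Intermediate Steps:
W = 0 (W = Mul(0, 0) = 0)
Function('j')(h) = h (Function('j')(h) = Add(h, Mul(h, 0)) = Add(h, 0) = h)
Function('Q')(b) = Mul(2, b)
Pow(Add(Function('Q')(Pow(Add(6, 0), 2)), Function('j')(Function('a')(3))), Rational(1, 2)) = Pow(Add(Mul(2, Pow(Add(6, 0), 2)), 3), Rational(1, 2)) = Pow(Add(Mul(2, Pow(6, 2)), 3), Rational(1, 2)) = Pow(Add(Mul(2, 36), 3), Rational(1, 2)) = Pow(Add(72, 3), Rational(1, 2)) = Pow(75, Rational(1, 2)) = Mul(5, Pow(3, Rational(1, 2)))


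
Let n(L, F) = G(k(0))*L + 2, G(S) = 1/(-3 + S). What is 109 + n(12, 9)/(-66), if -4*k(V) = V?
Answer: 3598/33 ≈ 109.03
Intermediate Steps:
k(V) = -V/4
n(L, F) = 2 - L/3 (n(L, F) = L/(-3 - 1/4*0) + 2 = L/(-3 + 0) + 2 = L/(-3) + 2 = -L/3 + 2 = 2 - L/3)
109 + n(12, 9)/(-66) = 109 + (2 - 1/3*12)/(-66) = 109 - (2 - 4)/66 = 109 - 1/66*(-2) = 109 + 1/33 = 3598/33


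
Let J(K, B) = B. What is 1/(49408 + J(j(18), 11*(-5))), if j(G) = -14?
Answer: 1/49353 ≈ 2.0262e-5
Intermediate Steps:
1/(49408 + J(j(18), 11*(-5))) = 1/(49408 + 11*(-5)) = 1/(49408 - 55) = 1/49353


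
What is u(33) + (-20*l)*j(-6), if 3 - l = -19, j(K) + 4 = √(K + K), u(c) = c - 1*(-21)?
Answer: 1814 - 880*I*√3 ≈ 1814.0 - 1524.2*I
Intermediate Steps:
u(c) = 21 + c (u(c) = c + 21 = 21 + c)
j(K) = -4 + √2*√K (j(K) = -4 + √(K + K) = -4 + √(2*K) = -4 + √2*√K)
l = 22 (l = 3 - 1*(-19) = 3 + 19 = 22)
u(33) + (-20*l)*j(-6) = (21 + 33) + (-20*22)*(-4 + √2*√(-6)) = 54 - 440*(-4 + √2*(I*√6)) = 54 - 440*(-4 + 2*I*√3) = 54 + (1760 - 880*I*√3) = 1814 - 880*I*√3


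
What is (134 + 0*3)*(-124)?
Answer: -16616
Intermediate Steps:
(134 + 0*3)*(-124) = (134 + 0)*(-124) = 134*(-124) = -16616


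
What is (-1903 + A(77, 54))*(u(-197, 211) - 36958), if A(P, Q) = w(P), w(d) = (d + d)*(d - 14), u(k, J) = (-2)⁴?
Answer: -288110658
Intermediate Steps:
u(k, J) = 16
w(d) = 2*d*(-14 + d) (w(d) = (2*d)*(-14 + d) = 2*d*(-14 + d))
A(P, Q) = 2*P*(-14 + P)
(-1903 + A(77, 54))*(u(-197, 211) - 36958) = (-1903 + 2*77*(-14 + 77))*(16 - 36958) = (-1903 + 2*77*63)*(-36942) = (-1903 + 9702)*(-36942) = 7799*(-36942) = -288110658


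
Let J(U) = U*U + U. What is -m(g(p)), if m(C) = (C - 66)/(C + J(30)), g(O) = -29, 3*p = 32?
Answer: 95/901 ≈ 0.10544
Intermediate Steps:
p = 32/3 (p = (⅓)*32 = 32/3 ≈ 10.667)
J(U) = U + U² (J(U) = U² + U = U + U²)
m(C) = (-66 + C)/(930 + C) (m(C) = (C - 66)/(C + 30*(1 + 30)) = (-66 + C)/(C + 30*31) = (-66 + C)/(C + 930) = (-66 + C)/(930 + C))
-m(g(p)) = -(-66 - 29)/(930 - 29) = -(-95)/901 = -1*(-95/901) = 95/901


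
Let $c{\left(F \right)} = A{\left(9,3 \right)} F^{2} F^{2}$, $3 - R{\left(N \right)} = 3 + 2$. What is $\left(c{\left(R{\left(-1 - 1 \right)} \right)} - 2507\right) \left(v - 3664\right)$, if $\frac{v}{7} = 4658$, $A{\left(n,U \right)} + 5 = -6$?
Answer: $-77651386$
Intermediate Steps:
$A{\left(n,U \right)} = -11$ ($A{\left(n,U \right)} = -5 - 6 = -11$)
$R{\left(N \right)} = -2$ ($R{\left(N \right)} = 3 - \left(3 + 2\right) = 3 - 5 = -2$)
$v = 32606$ ($v = 7 \cdot 4658 = 32606$)
$c{\left(F \right)} = - 11 F^{4}$ ($c{\left(F \right)} = - 11 F^{2} F^{2} = - 11 F^{4}$)
$\left(c{\left(R{\left(-1 - 1 \right)} \right)} - 2507\right) \left(v - 3664\right) = \left(- 11 \left(-2\right)^{4} - 2507\right) \left(32606 - 3664\right) = \left(\left(-11\right) 16 - 2507\right) 28942 = \left(-176 - 2507\right) 28942 = \left(-2683\right) 28942 = -77651386$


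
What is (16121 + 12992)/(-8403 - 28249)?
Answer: -4159/5236 ≈ -0.79431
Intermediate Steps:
(16121 + 12992)/(-8403 - 28249) = 29113/(-36652) = 29113*(-1/36652) = -4159/5236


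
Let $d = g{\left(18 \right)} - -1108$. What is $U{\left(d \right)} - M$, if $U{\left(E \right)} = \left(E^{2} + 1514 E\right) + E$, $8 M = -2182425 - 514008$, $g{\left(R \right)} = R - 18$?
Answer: $\frac{25946705}{8} \approx 3.2433 \cdot 10^{6}$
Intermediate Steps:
$g{\left(R \right)} = -18 + R$
$d = 1108$ ($d = \left(-18 + 18\right) - -1108 = 0 + 1108 = 1108$)
$M = - \frac{2696433}{8}$ ($M = \frac{-2182425 - 514008}{8} = \frac{1}{8} \left(-2696433\right) = - \frac{2696433}{8} \approx -3.3705 \cdot 10^{5}$)
$U{\left(E \right)} = E^{2} + 1515 E$
$U{\left(d \right)} - M = 1108 \left(1515 + 1108\right) - - \frac{2696433}{8} = 1108 \cdot 2623 + \frac{2696433}{8} = 2906284 + \frac{2696433}{8} = \frac{25946705}{8}$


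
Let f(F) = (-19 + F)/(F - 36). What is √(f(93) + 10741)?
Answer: √34901727/57 ≈ 103.65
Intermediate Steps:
f(F) = (-19 + F)/(-36 + F)
√(f(93) + 10741) = √((-19 + 93)/(-36 + 93) + 10741) = √(74/57 + 10741) = √(612311/57) = √34901727/57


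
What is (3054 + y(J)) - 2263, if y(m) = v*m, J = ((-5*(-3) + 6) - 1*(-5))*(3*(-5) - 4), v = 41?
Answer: -19463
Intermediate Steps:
J = -494 (J = ((15 + 6) + 5)*(-15 - 4) = (21 + 5)*(-19) = 26*(-19) = -494)
y(m) = 41*m
(3054 + y(J)) - 2263 = (3054 + 41*(-494)) - 2263 = (3054 - 20254) - 2263 = -17200 - 2263 = -19463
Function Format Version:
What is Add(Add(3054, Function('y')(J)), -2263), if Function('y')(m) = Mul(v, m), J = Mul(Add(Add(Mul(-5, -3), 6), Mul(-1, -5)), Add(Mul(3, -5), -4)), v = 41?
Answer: -19463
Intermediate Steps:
J = -494 (J = Mul(Add(Add(15, 6), 5), Add(-15, -4)) = Mul(Add(21, 5), -19) = Mul(26, -19) = -494)
Function('y')(m) = Mul(41, m)
Add(Add(3054, Function('y')(J)), -2263) = Add(Add(3054, Mul(41, -494)), -2263) = Add(Add(3054, -20254), -2263) = Add(-17200, -2263) = -19463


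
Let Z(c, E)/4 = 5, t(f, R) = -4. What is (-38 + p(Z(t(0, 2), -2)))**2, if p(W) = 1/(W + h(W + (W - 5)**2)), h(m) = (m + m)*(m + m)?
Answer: 83257576944481/57657614400 ≈ 1444.0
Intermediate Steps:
h(m) = 4*m**2 (h(m) = (2*m)*(2*m) = 4*m**2)
Z(c, E) = 20 (Z(c, E) = 4*5 = 20)
p(W) = 1/(W + 4*(W + (-5 + W)**2)**2) (p(W) = 1/(W + 4*(W + (W - 5)**2)**2) = 1/(W + 4*(W + (-5 + W)**2)**2))
(-38 + p(Z(t(0, 2), -2)))**2 = (-38 + 1/(20 + 4*(20 + (-5 + 20)**2)**2))**2 = (-38 + 1/(20 + 4*(20 + 15**2)**2))**2 = (-38 + 1/(20 + 4*(20 + 225)**2))**2 = (-38 + 1/(20 + 4*245**2))**2 = (-38 + 1/(20 + 4*60025))**2 = (-38 + 1/(20 + 240100))**2 = (-38 + 1/240120)**2 = (-9124559/240120)**2 = 83257576944481/57657614400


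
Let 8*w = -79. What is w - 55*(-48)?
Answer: 21041/8 ≈ 2630.1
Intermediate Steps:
w = -79/8 (w = (⅛)*(-79) = -79/8 ≈ -9.8750)
w - 55*(-48) = -79/8 - 55*(-48) = -79/8 + 2640 = 21041/8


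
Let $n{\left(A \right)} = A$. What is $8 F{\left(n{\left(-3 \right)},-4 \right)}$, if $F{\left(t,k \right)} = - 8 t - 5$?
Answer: $152$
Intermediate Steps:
$F{\left(t,k \right)} = -5 - 8 t$
$8 F{\left(n{\left(-3 \right)},-4 \right)} = 8 \left(-5 - -24\right) = 8 \left(-5 + 24\right) = 8 \cdot 19 = 152$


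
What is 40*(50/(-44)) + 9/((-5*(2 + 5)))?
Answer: -17599/385 ≈ -45.712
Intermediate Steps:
40*(50/(-44)) + 9/((-5*(2 + 5))) = 40*(50*(-1/44)) + 9/((-5*7)) = 40*(-25/22) + 9/(-35) = -500/11 + 9*(-1/35) = -500/11 - 9/35 = -17599/385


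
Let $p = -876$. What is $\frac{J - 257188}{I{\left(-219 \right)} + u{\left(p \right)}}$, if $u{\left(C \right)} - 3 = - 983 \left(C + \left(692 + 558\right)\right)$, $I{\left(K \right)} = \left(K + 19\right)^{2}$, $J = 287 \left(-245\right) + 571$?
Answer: $\frac{326932}{327639} \approx 0.99784$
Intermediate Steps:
$J = -69744$ ($J = -70315 + 571 = -69744$)
$I{\left(K \right)} = \left(19 + K\right)^{2}$
$u{\left(C \right)} = -1228747 - 983 C$ ($u{\left(C \right)} = 3 - 983 \left(C + \left(692 + 558\right)\right) = 3 - 983 \left(C + 1250\right) = 3 - 983 \left(1250 + C\right) = 3 - \left(1228750 + 983 C\right) = -1228747 - 983 C$)
$\frac{J - 257188}{I{\left(-219 \right)} + u{\left(p \right)}} = \frac{-69744 - 257188}{\left(19 - 219\right)^{2} - 367639} = - \frac{326932}{\left(-200\right)^{2} + \left(-1228747 + 861108\right)} = - \frac{326932}{40000 - 367639} = - \frac{326932}{-327639} = \left(-326932\right) \left(- \frac{1}{327639}\right) = \frac{326932}{327639}$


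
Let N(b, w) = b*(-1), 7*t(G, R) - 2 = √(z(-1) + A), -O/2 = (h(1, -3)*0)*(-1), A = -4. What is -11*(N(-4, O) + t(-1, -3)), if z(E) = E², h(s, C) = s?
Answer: -330/7 - 11*I*√3/7 ≈ -47.143 - 2.7218*I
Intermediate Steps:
O = 0 (O = -2*1*0*(-1) = -0*(-1) = -2*0 = 0)
t(G, R) = 2/7 + I*√3/7 (t(G, R) = 2/7 + √((-1)² - 4)/7 = 2/7 + √(1 - 4)/7 = 2/7 + √(-3)/7 = 2/7 + (I*√3)/7 = 2/7 + I*√3/7)
N(b, w) = -b
-11*(N(-4, O) + t(-1, -3)) = -11*(-1*(-4) + (2/7 + I*√3/7)) = -11*(4 + (2/7 + I*√3/7)) = -11*(30/7 + I*√3/7) = -330/7 - 11*I*√3/7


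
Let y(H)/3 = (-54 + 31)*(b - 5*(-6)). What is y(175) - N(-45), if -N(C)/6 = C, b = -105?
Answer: 4905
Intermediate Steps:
N(C) = -6*C
y(H) = 5175 (y(H) = 3*((-54 + 31)*(-105 - 5*(-6))) = 3*(-23*(-105 + 30)) = 3*(-23*(-75)) = 3*1725 = 5175)
y(175) - N(-45) = 5175 - (-6)*(-45) = 5175 - 1*270 = 5175 - 270 = 4905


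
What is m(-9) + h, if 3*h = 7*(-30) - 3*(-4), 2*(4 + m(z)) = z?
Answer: -149/2 ≈ -74.500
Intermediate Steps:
m(z) = -4 + z/2
h = -66 (h = (7*(-30) - 3*(-4))/3 = (-210 + 12)/3 = (⅓)*(-198) = -66)
m(-9) + h = (-4 + (½)*(-9)) - 66 = (-4 - 9/2) - 66 = -17/2 - 66 = -149/2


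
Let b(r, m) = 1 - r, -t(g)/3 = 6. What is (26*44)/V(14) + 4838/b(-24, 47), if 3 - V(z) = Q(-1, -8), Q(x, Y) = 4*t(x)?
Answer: 15658/75 ≈ 208.77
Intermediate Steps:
t(g) = -18 (t(g) = -3*6 = -18)
Q(x, Y) = -72 (Q(x, Y) = 4*(-18) = -72)
V(z) = 75 (V(z) = 3 - 1*(-72) = 3 + 72 = 75)
(26*44)/V(14) + 4838/b(-24, 47) = (26*44)/75 + 4838/(1 - 1*(-24)) = 1144*(1/75) + 4838/(1 + 24) = 1144/75 + 4838/25 = 15658/75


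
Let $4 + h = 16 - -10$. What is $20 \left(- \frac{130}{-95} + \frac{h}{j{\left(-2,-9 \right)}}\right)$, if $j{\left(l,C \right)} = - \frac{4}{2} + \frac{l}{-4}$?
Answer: $- \frac{15160}{57} \approx -265.96$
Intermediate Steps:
$j{\left(l,C \right)} = -2 - \frac{l}{4}$ ($j{\left(l,C \right)} = \left(-4\right) \frac{1}{2} + l \left(- \frac{1}{4}\right) = -2 - \frac{l}{4}$)
$h = 22$ ($h = -4 + \left(16 - -10\right) = -4 + \left(16 + 10\right) = -4 + 26 = 22$)
$20 \left(- \frac{130}{-95} + \frac{h}{j{\left(-2,-9 \right)}}\right) = 20 \left(- \frac{130}{-95} + \frac{22}{-2 - - \frac{1}{2}}\right) = 20 \left(\left(-130\right) \left(- \frac{1}{95}\right) + \frac{22}{-2 + \frac{1}{2}}\right) = 20 \left(\frac{26}{19} + \frac{22}{- \frac{3}{2}}\right) = 20 \left(\frac{26}{19} + 22 \left(- \frac{2}{3}\right)\right) = 20 \left(\frac{26}{19} - \frac{44}{3}\right) = 20 \left(- \frac{758}{57}\right) = - \frac{15160}{57}$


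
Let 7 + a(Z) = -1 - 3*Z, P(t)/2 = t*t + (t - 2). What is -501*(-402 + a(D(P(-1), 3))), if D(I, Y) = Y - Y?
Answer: 205410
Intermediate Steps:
P(t) = -4 + 2*t + 2*t² (P(t) = 2*(t*t + (t - 2)) = 2*(t² + (-2 + t)) = 2*(-2 + t + t²) = -4 + 2*t + 2*t²)
D(I, Y) = 0
a(Z) = -8 - 3*Z (a(Z) = -7 + (-1 - 3*Z) = -8 - 3*Z)
-501*(-402 + a(D(P(-1), 3))) = -501*(-402 + (-8 - 3*0)) = -501*(-402 + (-8 + 0)) = -501*(-402 - 8) = -501*(-410) = 205410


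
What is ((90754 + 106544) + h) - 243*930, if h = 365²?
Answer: 104533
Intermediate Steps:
h = 133225
((90754 + 106544) + h) - 243*930 = ((90754 + 106544) + 133225) - 243*930 = (197298 + 133225) - 225990 = 330523 - 225990 = 104533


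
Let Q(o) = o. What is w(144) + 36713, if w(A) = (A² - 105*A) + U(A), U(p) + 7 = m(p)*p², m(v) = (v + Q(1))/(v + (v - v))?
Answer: 63202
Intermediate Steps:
m(v) = (1 + v)/v (m(v) = (v + 1)/(v + (v - v)) = (1 + v)/(v + 0) = (1 + v)/v)
U(p) = -7 + p*(1 + p) (U(p) = -7 + ((1 + p)/p)*p² = -7 + p*(1 + p))
w(A) = -7 + A² - 105*A + A*(1 + A) (w(A) = (A² - 105*A) + (-7 + A*(1 + A)) = -7 + A² - 105*A + A*(1 + A))
w(144) + 36713 = (-7 - 104*144 + 2*144²) + 36713 = (-7 - 14976 + 2*20736) + 36713 = (-7 - 14976 + 41472) + 36713 = 26489 + 36713 = 63202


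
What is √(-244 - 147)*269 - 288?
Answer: -288 + 269*I*√391 ≈ -288.0 + 5319.1*I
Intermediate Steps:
√(-244 - 147)*269 - 288 = √(-391)*269 - 288 = (I*√391)*269 - 288 = 269*I*√391 - 288 = -288 + 269*I*√391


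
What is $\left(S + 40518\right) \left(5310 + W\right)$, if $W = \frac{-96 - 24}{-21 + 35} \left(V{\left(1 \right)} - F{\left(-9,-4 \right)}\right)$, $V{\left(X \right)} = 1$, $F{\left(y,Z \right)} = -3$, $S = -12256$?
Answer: $\frac{1043715660}{7} \approx 1.491 \cdot 10^{8}$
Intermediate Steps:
$W = - \frac{240}{7}$ ($W = \frac{-96 - 24}{-21 + 35} \left(1 - -3\right) = - \frac{120}{14} \left(1 + 3\right) = \left(-120\right) \frac{1}{14} \cdot 4 = \left(- \frac{60}{7}\right) 4 = - \frac{240}{7} \approx -34.286$)
$\left(S + 40518\right) \left(5310 + W\right) = \left(-12256 + 40518\right) \left(5310 - \frac{240}{7}\right) = 28262 \cdot \frac{36930}{7} = \frac{1043715660}{7}$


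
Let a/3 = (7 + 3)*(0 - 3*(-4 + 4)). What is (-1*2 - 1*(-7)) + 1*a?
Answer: 5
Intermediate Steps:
a = 0 (a = 3*((7 + 3)*(0 - 3*(-4 + 4))) = 3*(10*(0 - 3*0)) = 3*(10*(0 + 0)) = 3*(10*0) = 3*0 = 0)
(-1*2 - 1*(-7)) + 1*a = (-1*2 - 1*(-7)) + 1*0 = (-2 + 7) + 0 = 5 + 0 = 5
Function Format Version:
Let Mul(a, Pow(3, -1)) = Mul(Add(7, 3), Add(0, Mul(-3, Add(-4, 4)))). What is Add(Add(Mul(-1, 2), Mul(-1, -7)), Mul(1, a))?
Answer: 5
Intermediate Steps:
a = 0 (a = Mul(3, Mul(Add(7, 3), Add(0, Mul(-3, Add(-4, 4))))) = Mul(3, Mul(10, Add(0, Mul(-3, 0)))) = Mul(3, Mul(10, Add(0, 0))) = Mul(3, Mul(10, 0)) = Mul(3, 0) = 0)
Add(Add(Mul(-1, 2), Mul(-1, -7)), Mul(1, a)) = Add(Add(Mul(-1, 2), Mul(-1, -7)), Mul(1, 0)) = Add(Add(-2, 7), 0) = Add(5, 0) = 5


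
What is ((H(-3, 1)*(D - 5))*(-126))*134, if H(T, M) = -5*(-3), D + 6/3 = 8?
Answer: -253260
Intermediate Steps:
D = 6 (D = -2 + 8 = 6)
H(T, M) = 15
((H(-3, 1)*(D - 5))*(-126))*134 = ((15*(6 - 5))*(-126))*134 = ((15*1)*(-126))*134 = (15*(-126))*134 = -1890*134 = -253260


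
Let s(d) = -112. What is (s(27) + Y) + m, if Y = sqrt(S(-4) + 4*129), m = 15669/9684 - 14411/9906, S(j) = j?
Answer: -596025881/5329428 + 16*sqrt(2) ≈ -89.209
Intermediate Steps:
m = 870055/5329428 (m = 15669*(1/9684) - 14411*1/9906 = 1741/1076 - 14411/9906 = 870055/5329428 ≈ 0.16325)
Y = 16*sqrt(2) (Y = sqrt(-4 + 4*129) = sqrt(-4 + 516) = sqrt(512) = 16*sqrt(2) ≈ 22.627)
(s(27) + Y) + m = (-112 + 16*sqrt(2)) + 870055/5329428 = -596025881/5329428 + 16*sqrt(2)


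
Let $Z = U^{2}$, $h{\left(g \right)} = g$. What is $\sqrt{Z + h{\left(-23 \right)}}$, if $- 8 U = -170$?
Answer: $\frac{\sqrt{6857}}{4} \approx 20.702$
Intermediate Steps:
$U = \frac{85}{4}$ ($U = \left(- \frac{1}{8}\right) \left(-170\right) = \frac{85}{4} \approx 21.25$)
$Z = \frac{7225}{16}$ ($Z = \left(\frac{85}{4}\right)^{2} = \frac{7225}{16} \approx 451.56$)
$\sqrt{Z + h{\left(-23 \right)}} = \sqrt{\frac{7225}{16} - 23} = \sqrt{\frac{6857}{16}} = \frac{\sqrt{6857}}{4}$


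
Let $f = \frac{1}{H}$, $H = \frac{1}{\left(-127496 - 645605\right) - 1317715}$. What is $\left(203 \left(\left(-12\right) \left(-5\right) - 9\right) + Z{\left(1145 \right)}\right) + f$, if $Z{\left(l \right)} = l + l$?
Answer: $-2078173$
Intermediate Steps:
$Z{\left(l \right)} = 2 l$
$H = - \frac{1}{2090816}$ ($H = \frac{1}{\left(-127496 - 645605\right) - 1317715} = \frac{1}{-773101 - 1317715} = \frac{1}{-2090816} = - \frac{1}{2090816} \approx -4.7828 \cdot 10^{-7}$)
$f = -2090816$ ($f = \frac{1}{- \frac{1}{2090816}} = -2090816$)
$\left(203 \left(\left(-12\right) \left(-5\right) - 9\right) + Z{\left(1145 \right)}\right) + f = \left(203 \left(\left(-12\right) \left(-5\right) - 9\right) + 2 \cdot 1145\right) - 2090816 = \left(203 \left(60 - 9\right) + 2290\right) - 2090816 = \left(203 \cdot 51 + 2290\right) - 2090816 = \left(10353 + 2290\right) - 2090816 = 12643 - 2090816 = -2078173$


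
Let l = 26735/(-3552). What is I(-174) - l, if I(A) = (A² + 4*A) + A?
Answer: 104476847/3552 ≈ 29414.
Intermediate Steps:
I(A) = A² + 5*A
l = -26735/3552 (l = 26735*(-1/3552) = -26735/3552 ≈ -7.5267)
I(-174) - l = -174*(5 - 174) - 1*(-26735/3552) = -174*(-169) + 26735/3552 = 29406 + 26735/3552 = 104476847/3552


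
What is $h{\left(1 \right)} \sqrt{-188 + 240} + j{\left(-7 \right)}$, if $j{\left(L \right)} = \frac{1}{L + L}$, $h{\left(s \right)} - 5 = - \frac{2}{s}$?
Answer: $- \frac{1}{14} + 6 \sqrt{13} \approx 21.562$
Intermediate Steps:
$h{\left(s \right)} = 5 - \frac{2}{s}$
$j{\left(L \right)} = \frac{1}{2 L}$
$h{\left(1 \right)} \sqrt{-188 + 240} + j{\left(-7 \right)} = \left(5 - \frac{2}{1}\right) \sqrt{-188 + 240} + \frac{1}{2 \left(-7\right)} = \left(5 - 2\right) \sqrt{52} + \frac{1}{2} \left(- \frac{1}{7}\right) = \left(5 - 2\right) 2 \sqrt{13} - \frac{1}{14} = 3 \cdot 2 \sqrt{13} - \frac{1}{14} = 6 \sqrt{13} - \frac{1}{14} = - \frac{1}{14} + 6 \sqrt{13}$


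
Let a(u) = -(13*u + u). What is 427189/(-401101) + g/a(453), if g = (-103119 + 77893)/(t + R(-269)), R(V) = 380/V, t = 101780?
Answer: -37085920718382763/34822398849597240 ≈ -1.0650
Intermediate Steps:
a(u) = -14*u
g = -3392897/13689220 (g = (-103119 + 77893)/(101780 + 380/(-269)) = -25226/(101780 + 380*(-1/269)) = -25226/(101780 - 380/269) = -25226/27378440/269 = -25226*269/27378440 = -3392897/13689220 ≈ -0.24785)
427189/(-401101) + g/a(453) = 427189/(-401101) - 3392897/(13689220*((-14*453))) = 427189*(-1/401101) - 3392897/13689220/(-6342) = -427189/401101 - 3392897/13689220*(-1/6342) = -427189/401101 + 3392897/86817033240 = -37085920718382763/34822398849597240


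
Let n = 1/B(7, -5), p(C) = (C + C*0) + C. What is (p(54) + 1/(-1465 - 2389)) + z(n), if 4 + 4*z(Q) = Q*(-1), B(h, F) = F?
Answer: 4125697/38540 ≈ 107.05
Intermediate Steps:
p(C) = 2*C (p(C) = (C + 0) + C = C + C = 2*C)
n = -⅕ (n = 1/(-5) = -⅕ ≈ -0.20000)
z(Q) = -1 - Q/4 (z(Q) = -1 + (Q*(-1))/4 = -1 + (-Q)/4 = -1 - Q/4)
(p(54) + 1/(-1465 - 2389)) + z(n) = (2*54 + 1/(-1465 - 2389)) + (-1 - ¼*(-⅕)) = (108 + 1/(-3854)) + (-1 + 1/20) = (108 - 1/3854) - 19/20 = 416231/3854 - 19/20 = 4125697/38540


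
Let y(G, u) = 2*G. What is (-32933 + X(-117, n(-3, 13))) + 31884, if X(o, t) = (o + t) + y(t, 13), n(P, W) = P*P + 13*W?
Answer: -632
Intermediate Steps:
n(P, W) = P² + 13*W
X(o, t) = o + 3*t (X(o, t) = (o + t) + 2*t = o + 3*t)
(-32933 + X(-117, n(-3, 13))) + 31884 = (-32933 + (-117 + 3*((-3)² + 13*13))) + 31884 = (-32933 + (-117 + 3*(9 + 169))) + 31884 = (-32933 + (-117 + 3*178)) + 31884 = (-32933 + (-117 + 534)) + 31884 = (-32933 + 417) + 31884 = -32516 + 31884 = -632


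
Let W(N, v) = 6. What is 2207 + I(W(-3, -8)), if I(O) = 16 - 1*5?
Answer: 2218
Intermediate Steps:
I(O) = 11 (I(O) = 16 - 5 = 11)
2207 + I(W(-3, -8)) = 2207 + 11 = 2218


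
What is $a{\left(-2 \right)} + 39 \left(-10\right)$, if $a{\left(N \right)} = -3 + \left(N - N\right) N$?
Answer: $-393$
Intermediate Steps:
$a{\left(N \right)} = -3$ ($a{\left(N \right)} = -3 + 0 N = -3 + 0 = -3$)
$a{\left(-2 \right)} + 39 \left(-10\right) = -3 + 39 \left(-10\right) = -3 - 390 = -393$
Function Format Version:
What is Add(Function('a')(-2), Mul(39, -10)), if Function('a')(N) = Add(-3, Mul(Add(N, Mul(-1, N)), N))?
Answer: -393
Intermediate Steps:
Function('a')(N) = -3 (Function('a')(N) = Add(-3, Mul(0, N)) = Add(-3, 0) = -3)
Add(Function('a')(-2), Mul(39, -10)) = Add(-3, Mul(39, -10)) = Add(-3, -390) = -393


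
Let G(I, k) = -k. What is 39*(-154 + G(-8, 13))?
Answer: -6513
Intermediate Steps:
39*(-154 + G(-8, 13)) = 39*(-154 - 1*13) = 39*(-154 - 13) = 39*(-167) = -6513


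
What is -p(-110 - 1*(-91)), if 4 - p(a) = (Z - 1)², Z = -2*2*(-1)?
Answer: 5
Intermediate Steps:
Z = 4 (Z = -4*(-1) = 4)
p(a) = -5 (p(a) = 4 - (4 - 1)² = 4 - 1*3² = 4 - 1*9 = 4 - 9 = -5)
-p(-110 - 1*(-91)) = -1*(-5) = 5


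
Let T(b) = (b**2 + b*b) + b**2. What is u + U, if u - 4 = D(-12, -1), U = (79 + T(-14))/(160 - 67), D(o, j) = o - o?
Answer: 1039/93 ≈ 11.172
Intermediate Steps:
D(o, j) = 0
T(b) = 3*b**2 (T(b) = (b**2 + b**2) + b**2 = 2*b**2 + b**2 = 3*b**2)
U = 667/93 (U = (79 + 3*(-14)**2)/(160 - 67) = (79 + 3*196)/93 = (79 + 588)*(1/93) = 667*(1/93) = 667/93 ≈ 7.1720)
u = 4 (u = 4 + 0 = 4)
u + U = 4 + 667/93 = 1039/93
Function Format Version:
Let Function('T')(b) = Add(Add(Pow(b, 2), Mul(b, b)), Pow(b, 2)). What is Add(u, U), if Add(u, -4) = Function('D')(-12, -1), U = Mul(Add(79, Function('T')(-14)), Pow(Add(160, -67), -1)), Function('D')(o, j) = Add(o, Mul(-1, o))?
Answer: Rational(1039, 93) ≈ 11.172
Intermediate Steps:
Function('D')(o, j) = 0
Function('T')(b) = Mul(3, Pow(b, 2)) (Function('T')(b) = Add(Add(Pow(b, 2), Pow(b, 2)), Pow(b, 2)) = Add(Mul(2, Pow(b, 2)), Pow(b, 2)) = Mul(3, Pow(b, 2)))
U = Rational(667, 93) (U = Mul(Add(79, Mul(3, Pow(-14, 2))), Pow(Add(160, -67), -1)) = Mul(Add(79, Mul(3, 196)), Pow(93, -1)) = Mul(Add(79, 588), Rational(1, 93)) = Mul(667, Rational(1, 93)) = Rational(667, 93) ≈ 7.1720)
u = 4 (u = Add(4, 0) = 4)
Add(u, U) = Add(4, Rational(667, 93)) = Rational(1039, 93)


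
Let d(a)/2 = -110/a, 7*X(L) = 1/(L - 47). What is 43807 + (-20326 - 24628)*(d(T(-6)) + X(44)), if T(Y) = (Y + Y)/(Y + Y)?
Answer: 29807483/3 ≈ 9.9358e+6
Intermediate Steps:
X(L) = 1/(7*(-47 + L)) (X(L) = 1/(7*(L - 47)) = 1/(7*(-47 + L)))
T(Y) = 1 (T(Y) = (2*Y)/((2*Y)) = (2*Y)*(1/(2*Y)) = 1)
d(a) = -220/a (d(a) = 2*(-110/a) = -220/a)
43807 + (-20326 - 24628)*(d(T(-6)) + X(44)) = 43807 + (-20326 - 24628)*(-220/1 + 1/(7*(-47 + 44))) = 43807 - 44954*(-220*1 + (⅐)/(-3)) = 43807 - 44954*(-220 + (⅐)*(-⅓)) = 43807 - 44954*(-220 - 1/21) = 43807 - 44954*(-4621/21) = 43807 + 29676062/3 = 29807483/3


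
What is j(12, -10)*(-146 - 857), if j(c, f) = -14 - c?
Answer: 26078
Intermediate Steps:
j(12, -10)*(-146 - 857) = (-14 - 1*12)*(-146 - 857) = (-14 - 12)*(-1003) = -26*(-1003) = 26078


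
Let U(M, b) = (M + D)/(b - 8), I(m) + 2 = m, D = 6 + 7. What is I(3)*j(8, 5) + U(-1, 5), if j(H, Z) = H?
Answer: 4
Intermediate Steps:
D = 13
I(m) = -2 + m
U(M, b) = (13 + M)/(-8 + b) (U(M, b) = (M + 13)/(b - 8) = (13 + M)/(-8 + b))
I(3)*j(8, 5) + U(-1, 5) = (-2 + 3)*8 + (13 - 1)/(-8 + 5) = 1*8 + 12/(-3) = 8 - 1/3*12 = 8 - 4 = 4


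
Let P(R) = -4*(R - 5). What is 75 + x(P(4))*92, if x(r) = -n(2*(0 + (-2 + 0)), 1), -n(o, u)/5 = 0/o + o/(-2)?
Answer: 995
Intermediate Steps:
P(R) = 20 - 4*R (P(R) = -4*(-5 + R) = 20 - 4*R)
n(o, u) = 5*o/2 (n(o, u) = -5*(0/o + o/(-2)) = -5*(0 + o*(-½)) = -5*(0 - o/2) = -(-5)*o/2 = 5*o/2)
x(r) = 10 (x(r) = -5*2*(0 + (-2 + 0))/2 = -5*2*(0 - 2)/2 = -5*2*(-2)/2 = -5*(-4)/2 = -1*(-10) = 10)
75 + x(P(4))*92 = 75 + 10*92 = 75 + 920 = 995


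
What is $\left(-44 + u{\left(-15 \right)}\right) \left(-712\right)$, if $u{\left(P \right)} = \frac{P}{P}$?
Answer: $30616$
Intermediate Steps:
$u{\left(P \right)} = 1$
$\left(-44 + u{\left(-15 \right)}\right) \left(-712\right) = \left(-44 + 1\right) \left(-712\right) = \left(-43\right) \left(-712\right) = 30616$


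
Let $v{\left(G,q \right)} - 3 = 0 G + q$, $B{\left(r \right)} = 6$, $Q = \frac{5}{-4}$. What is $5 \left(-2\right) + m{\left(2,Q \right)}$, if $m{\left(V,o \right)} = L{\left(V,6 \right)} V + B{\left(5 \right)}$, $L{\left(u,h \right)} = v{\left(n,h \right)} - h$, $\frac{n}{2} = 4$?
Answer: $2$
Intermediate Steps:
$n = 8$ ($n = 2 \cdot 4 = 8$)
$Q = - \frac{5}{4}$ ($Q = 5 \left(- \frac{1}{4}\right) = - \frac{5}{4} \approx -1.25$)
$v{\left(G,q \right)} = 3 + q$ ($v{\left(G,q \right)} = 3 + \left(0 G + q\right) = 3 + \left(0 + q\right) = 3 + q$)
$L{\left(u,h \right)} = 3$ ($L{\left(u,h \right)} = \left(3 + h\right) - h = 3$)
$m{\left(V,o \right)} = 6 + 3 V$ ($m{\left(V,o \right)} = 3 V + 6 = 6 + 3 V$)
$5 \left(-2\right) + m{\left(2,Q \right)} = 5 \left(-2\right) + \left(6 + 3 \cdot 2\right) = -10 + \left(6 + 6\right) = -10 + 12 = 2$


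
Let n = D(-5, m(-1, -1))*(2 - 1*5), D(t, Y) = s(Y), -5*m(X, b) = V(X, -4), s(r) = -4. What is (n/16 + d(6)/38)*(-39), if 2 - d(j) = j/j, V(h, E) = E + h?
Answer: -2301/76 ≈ -30.276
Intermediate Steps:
m(X, b) = ⅘ - X/5 (m(X, b) = -(-4 + X)/5 = ⅘ - X/5)
d(j) = 1 (d(j) = 2 - j/j = 2 - 1*1 = 2 - 1 = 1)
D(t, Y) = -4
n = 12 (n = -4*(2 - 1*5) = -4*(2 - 5) = -4*(-3) = 12)
(n/16 + d(6)/38)*(-39) = (12/16 + 1/38)*(-39) = (12*(1/16) + 1*(1/38))*(-39) = (¾ + 1/38)*(-39) = (59/76)*(-39) = -2301/76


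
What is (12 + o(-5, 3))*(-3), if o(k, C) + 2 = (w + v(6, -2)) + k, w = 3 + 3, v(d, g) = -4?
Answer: -21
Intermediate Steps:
w = 6
o(k, C) = k (o(k, C) = -2 + ((6 - 4) + k) = -2 + (2 + k) = k)
(12 + o(-5, 3))*(-3) = (12 - 5)*(-3) = 7*(-3) = -21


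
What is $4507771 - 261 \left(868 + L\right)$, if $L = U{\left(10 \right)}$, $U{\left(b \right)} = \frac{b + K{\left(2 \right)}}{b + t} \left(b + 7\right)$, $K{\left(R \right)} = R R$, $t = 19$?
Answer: $4279081$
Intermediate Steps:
$K{\left(R \right)} = R^{2}$
$U{\left(b \right)} = \frac{\left(4 + b\right) \left(7 + b\right)}{19 + b}$ ($U{\left(b \right)} = \frac{b + 2^{2}}{b + 19} \left(b + 7\right) = \frac{b + 4}{19 + b} \left(7 + b\right) = \frac{4 + b}{19 + b} \left(7 + b\right) = \frac{\left(4 + b\right) \left(7 + b\right)}{19 + b}$)
$L = \frac{238}{29}$ ($L = \frac{28 + 10^{2} + 11 \cdot 10}{19 + 10} = \frac{28 + 100 + 110}{29} = \frac{1}{29} \cdot 238 = \frac{238}{29} \approx 8.2069$)
$4507771 - 261 \left(868 + L\right) = 4507771 - 261 \left(868 + \frac{238}{29}\right) = 4507771 - 228690 = 4279081$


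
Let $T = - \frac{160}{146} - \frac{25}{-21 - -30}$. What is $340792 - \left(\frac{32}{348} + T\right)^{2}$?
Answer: $\frac{123708032737919}{363016809} \approx 3.4078 \cdot 10^{5}$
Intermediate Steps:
$T = - \frac{2545}{657}$ ($T = \left(-160\right) \frac{1}{146} - \frac{25}{-21 + 30} = - \frac{80}{73} - \frac{25}{9} = - \frac{2545}{657} \approx -3.8737$)
$340792 - \left(\frac{32}{348} + T\right)^{2} = 340792 - \left(\frac{32}{348} - \frac{2545}{657}\right)^{2} = 340792 - \left(32 \cdot \frac{1}{348} - \frac{2545}{657}\right)^{2} = 340792 - \left(\frac{8}{87} - \frac{2545}{657}\right)^{2} = 340792 - \left(- \frac{72053}{19053}\right)^{2} = 340792 - \frac{5191634809}{363016809} = \frac{123708032737919}{363016809}$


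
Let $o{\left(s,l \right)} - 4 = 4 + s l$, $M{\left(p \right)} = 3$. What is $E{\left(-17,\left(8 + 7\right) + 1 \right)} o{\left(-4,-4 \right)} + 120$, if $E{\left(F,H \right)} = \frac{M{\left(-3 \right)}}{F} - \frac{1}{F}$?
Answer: $\frac{1992}{17} \approx 117.18$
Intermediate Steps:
$o{\left(s,l \right)} = 8 + l s$ ($o{\left(s,l \right)} = 4 + \left(4 + s l\right) = 4 + \left(4 + l s\right) = 8 + l s$)
$E{\left(F,H \right)} = \frac{2}{F}$ ($E{\left(F,H \right)} = \frac{3}{F} - \frac{1}{F} = \frac{2}{F}$)
$E{\left(-17,\left(8 + 7\right) + 1 \right)} o{\left(-4,-4 \right)} + 120 = \frac{2}{-17} \left(8 - -16\right) + 120 = 2 \left(- \frac{1}{17}\right) \left(8 + 16\right) + 120 = \left(- \frac{2}{17}\right) 24 + 120 = - \frac{48}{17} + 120 = \frac{1992}{17}$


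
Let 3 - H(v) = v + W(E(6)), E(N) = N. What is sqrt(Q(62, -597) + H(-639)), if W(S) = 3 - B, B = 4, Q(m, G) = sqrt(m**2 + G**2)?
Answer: sqrt(643 + sqrt(360253)) ≈ 35.259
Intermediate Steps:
Q(m, G) = sqrt(G**2 + m**2)
W(S) = -1 (W(S) = 3 - 1*4 = 3 - 4 = -1)
H(v) = 4 - v (H(v) = 3 - (v - 1) = 3 - (-1 + v) = 3 + (1 - v) = 4 - v)
sqrt(Q(62, -597) + H(-639)) = sqrt(sqrt((-597)**2 + 62**2) + (4 - 1*(-639))) = sqrt(sqrt(356409 + 3844) + (4 + 639)) = sqrt(sqrt(360253) + 643) = sqrt(643 + sqrt(360253))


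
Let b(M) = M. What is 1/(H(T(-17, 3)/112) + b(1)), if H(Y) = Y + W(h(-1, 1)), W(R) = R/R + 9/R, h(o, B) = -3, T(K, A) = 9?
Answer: -112/103 ≈ -1.0874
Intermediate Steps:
W(R) = 1 + 9/R
H(Y) = -2 + Y (H(Y) = Y + (9 - 3)/(-3) = Y - 1/3*6 = Y - 2 = -2 + Y)
1/(H(T(-17, 3)/112) + b(1)) = 1/((-2 + 9/112) + 1) = 1/(-215/112 + 1) = 1/(-103/112) = -112/103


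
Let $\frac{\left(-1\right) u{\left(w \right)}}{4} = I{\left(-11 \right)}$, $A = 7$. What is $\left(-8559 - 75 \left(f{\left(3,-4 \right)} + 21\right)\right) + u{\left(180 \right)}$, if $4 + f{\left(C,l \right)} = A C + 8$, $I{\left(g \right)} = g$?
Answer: $-11965$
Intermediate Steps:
$u{\left(w \right)} = 44$ ($u{\left(w \right)} = \left(-4\right) \left(-11\right) = 44$)
$f{\left(C,l \right)} = 4 + 7 C$ ($f{\left(C,l \right)} = -4 + \left(7 C + 8\right) = -4 + \left(8 + 7 C\right) = 4 + 7 C$)
$\left(-8559 - 75 \left(f{\left(3,-4 \right)} + 21\right)\right) + u{\left(180 \right)} = \left(-8559 - 75 \left(\left(4 + 7 \cdot 3\right) + 21\right)\right) + 44 = \left(-8559 - 75 \left(\left(4 + 21\right) + 21\right)\right) + 44 = \left(-8559 - 75 \left(25 + 21\right)\right) + 44 = \left(-8559 - 3450\right) + 44 = -12009 + 44 = -11965$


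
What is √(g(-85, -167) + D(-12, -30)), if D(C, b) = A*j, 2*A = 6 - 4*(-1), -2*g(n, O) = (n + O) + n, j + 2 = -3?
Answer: √574/2 ≈ 11.979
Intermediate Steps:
j = -5 (j = -2 - 3 = -5)
g(n, O) = -n - O/2 (g(n, O) = -((n + O) + n)/2 = -((O + n) + n)/2 = -(O + 2*n)/2 = -n - O/2)
A = 5 (A = (6 - 4*(-1))/2 = (6 + 4)/2 = (½)*10 = 5)
D(C, b) = -25 (D(C, b) = 5*(-5) = -25)
√(g(-85, -167) + D(-12, -30)) = √((-1*(-85) - ½*(-167)) - 25) = √((85 + 167/2) - 25) = √(337/2 - 25) = √(287/2) = √574/2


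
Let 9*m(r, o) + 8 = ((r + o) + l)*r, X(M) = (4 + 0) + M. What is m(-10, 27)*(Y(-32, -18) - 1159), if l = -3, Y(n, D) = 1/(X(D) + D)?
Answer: 152477/8 ≈ 19060.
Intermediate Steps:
X(M) = 4 + M
Y(n, D) = 1/(4 + 2*D) (Y(n, D) = 1/((4 + D) + D) = 1/(4 + 2*D))
m(r, o) = -8/9 + r*(-3 + o + r)/9 (m(r, o) = -8/9 + (((r + o) - 3)*r)/9 = -8/9 + (((o + r) - 3)*r)/9 = -8/9 + ((-3 + o + r)*r)/9 = -8/9 + (r*(-3 + o + r))/9 = -8/9 + r*(-3 + o + r)/9)
m(-10, 27)*(Y(-32, -18) - 1159) = (-8/9 - 1/3*(-10) + (1/9)*(-10)**2 + (1/9)*27*(-10))*(1/(2*(2 - 18)) - 1159) = (-8/9 + 10/3 + (1/9)*100 - 30)*((1/2)/(-16) - 1159) = (-8/9 + 10/3 + 100/9 - 30)*((1/2)*(-1/16) - 1159) = -148*(-1/32 - 1159)/9 = -148/9*(-37089/32) = 152477/8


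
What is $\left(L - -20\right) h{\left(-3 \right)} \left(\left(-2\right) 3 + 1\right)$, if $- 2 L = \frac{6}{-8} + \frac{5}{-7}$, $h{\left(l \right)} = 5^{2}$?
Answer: $- \frac{145125}{56} \approx -2591.5$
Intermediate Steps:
$h{\left(l \right)} = 25$
$L = \frac{41}{56}$ ($L = - \frac{\frac{6}{-8} + \frac{5}{-7}}{2} = - \frac{6 \left(- \frac{1}{8}\right) + 5 \left(- \frac{1}{7}\right)}{2} = - \frac{- \frac{3}{4} - \frac{5}{7}}{2} = \left(- \frac{1}{2}\right) \left(- \frac{41}{28}\right) = \frac{41}{56} \approx 0.73214$)
$\left(L - -20\right) h{\left(-3 \right)} \left(\left(-2\right) 3 + 1\right) = \left(\frac{41}{56} - -20\right) 25 \left(\left(-2\right) 3 + 1\right) = \left(\frac{41}{56} + 20\right) 25 \left(-6 + 1\right) = \frac{1161}{56} \cdot 25 \left(-5\right) = \frac{29025}{56} \left(-5\right) = - \frac{145125}{56}$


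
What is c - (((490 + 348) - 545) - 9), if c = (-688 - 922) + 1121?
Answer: -773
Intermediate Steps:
c = -489 (c = -1610 + 1121 = -489)
c - (((490 + 348) - 545) - 9) = -489 - (((490 + 348) - 545) - 9) = -489 - ((838 - 545) - 9) = -489 - (293 - 9) = -489 - 1*284 = -489 - 284 = -773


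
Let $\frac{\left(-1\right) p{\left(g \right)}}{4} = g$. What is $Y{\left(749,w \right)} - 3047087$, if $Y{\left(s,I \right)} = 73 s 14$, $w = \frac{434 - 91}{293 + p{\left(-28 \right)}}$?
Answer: $-2281609$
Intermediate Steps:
$p{\left(g \right)} = - 4 g$
$w = \frac{343}{405}$ ($w = \frac{434 - 91}{293 - -112} = \frac{343}{293 + 112} = \frac{343}{405} \approx 0.84691$)
$Y{\left(s,I \right)} = 1022 s$
$Y{\left(749,w \right)} - 3047087 = 1022 \cdot 749 - 3047087 = 765478 - 3047087 = -2281609$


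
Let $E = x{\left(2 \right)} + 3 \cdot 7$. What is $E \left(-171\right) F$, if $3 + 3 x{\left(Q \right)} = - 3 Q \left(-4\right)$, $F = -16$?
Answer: $76608$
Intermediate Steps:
$x{\left(Q \right)} = -1 + 4 Q$ ($x{\left(Q \right)} = -1 + \frac{- 3 Q \left(-4\right)}{3} = -1 + \frac{12 Q}{3} = -1 + 4 Q$)
$E = 28$ ($E = \left(-1 + 4 \cdot 2\right) + 3 \cdot 7 = \left(-1 + 8\right) + 21 = 7 + 21 = 28$)
$E \left(-171\right) F = 28 \left(-171\right) \left(-16\right) = \left(-4788\right) \left(-16\right) = 76608$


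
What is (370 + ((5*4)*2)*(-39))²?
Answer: 1416100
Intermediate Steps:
(370 + ((5*4)*2)*(-39))² = (370 + (20*2)*(-39))² = (370 + 40*(-39))² = (370 - 1560)² = (-1190)² = 1416100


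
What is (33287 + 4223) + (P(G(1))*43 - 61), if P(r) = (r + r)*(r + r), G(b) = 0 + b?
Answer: 37621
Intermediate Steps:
G(b) = b
P(r) = 4*r² (P(r) = (2*r)*(2*r) = 4*r²)
(33287 + 4223) + (P(G(1))*43 - 61) = (33287 + 4223) + ((4*1²)*43 - 61) = 37510 + ((4*1)*43 - 61) = 37510 + (4*43 - 61) = 37510 + (172 - 61) = 37510 + 111 = 37621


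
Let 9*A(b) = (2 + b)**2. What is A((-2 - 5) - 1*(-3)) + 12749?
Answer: 114745/9 ≈ 12749.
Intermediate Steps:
A(b) = (2 + b)**2/9
A((-2 - 5) - 1*(-3)) + 12749 = (2 + ((-2 - 5) - 1*(-3)))**2/9 + 12749 = (2 + (-7 + 3))**2/9 + 12749 = (2 - 4)**2/9 + 12749 = (1/9)*(-2)**2 + 12749 = (1/9)*4 + 12749 = 4/9 + 12749 = 114745/9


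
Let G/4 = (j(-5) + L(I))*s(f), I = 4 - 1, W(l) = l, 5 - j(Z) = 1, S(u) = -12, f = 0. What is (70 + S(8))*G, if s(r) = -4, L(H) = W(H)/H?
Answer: -4640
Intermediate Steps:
j(Z) = 4 (j(Z) = 5 - 1*1 = 5 - 1 = 4)
I = 3
L(H) = 1 (L(H) = H/H = 1)
G = -80 (G = 4*((4 + 1)*(-4)) = 4*(5*(-4)) = 4*(-20) = -80)
(70 + S(8))*G = (70 - 12)*(-80) = 58*(-80) = -4640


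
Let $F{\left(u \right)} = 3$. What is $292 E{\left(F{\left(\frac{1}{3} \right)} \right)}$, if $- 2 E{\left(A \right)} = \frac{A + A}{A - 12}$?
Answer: $\frac{292}{3} \approx 97.333$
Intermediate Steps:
$E{\left(A \right)} = - \frac{A}{-12 + A}$ ($E{\left(A \right)} = - \frac{\left(A + A\right) \frac{1}{A - 12}}{2} = - \frac{2 A \frac{1}{-12 + A}}{2} = - \frac{A}{-12 + A}$)
$292 E{\left(F{\left(\frac{1}{3} \right)} \right)} = 292 \left(\left(-1\right) 3 \frac{1}{-12 + 3}\right) = 292 \left(\left(-1\right) 3 \frac{1}{-9}\right) = 292 \left(\left(-1\right) 3 \left(- \frac{1}{9}\right)\right) = 292 \cdot \frac{1}{3} = \frac{292}{3}$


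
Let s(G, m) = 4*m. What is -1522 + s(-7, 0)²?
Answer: -1522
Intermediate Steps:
-1522 + s(-7, 0)² = -1522 + (4*0)² = -1522 + 0² = -1522 + 0 = -1522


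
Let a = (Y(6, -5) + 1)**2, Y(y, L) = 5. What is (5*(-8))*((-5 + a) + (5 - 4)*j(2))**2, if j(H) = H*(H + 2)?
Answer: -60840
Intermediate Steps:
j(H) = H*(2 + H)
a = 36 (a = (5 + 1)**2 = 6**2 = 36)
(5*(-8))*((-5 + a) + (5 - 4)*j(2))**2 = (5*(-8))*((-5 + 36) + (5 - 4)*(2*(2 + 2)))**2 = -40*(31 + 1*(2*4))**2 = -40*(31 + 1*8)**2 = -40*(31 + 8)**2 = -40*39**2 = -40*1521 = -60840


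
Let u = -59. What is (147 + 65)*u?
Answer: -12508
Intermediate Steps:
(147 + 65)*u = (147 + 65)*(-59) = 212*(-59) = -12508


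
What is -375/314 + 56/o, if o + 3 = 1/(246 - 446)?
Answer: -3742175/188714 ≈ -19.830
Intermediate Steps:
o = -601/200 (o = -3 + 1/(246 - 446) = -3 + 1/(-200) = -3 - 1/200 = -601/200 ≈ -3.0050)
-375/314 + 56/o = -375/314 + 56/(-601/200) = -375*1/314 + 56*(-200/601) = -375/314 - 11200/601 = -3742175/188714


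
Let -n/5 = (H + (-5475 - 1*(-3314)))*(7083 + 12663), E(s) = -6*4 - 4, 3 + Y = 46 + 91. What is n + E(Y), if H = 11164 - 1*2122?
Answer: -679361158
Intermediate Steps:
H = 9042 (H = 11164 - 2122 = 9042)
Y = 134 (Y = -3 + (46 + 91) = -3 + 137 = 134)
E(s) = -28 (E(s) = -24 - 4 = -28)
n = -679361130 (n = -5*(9042 + (-5475 - 1*(-3314)))*(7083 + 12663) = -5*(9042 + (-5475 + 3314))*19746 = -5*(9042 - 2161)*19746 = -34405*19746 = -5*135872226 = -679361130)
n + E(Y) = -679361130 - 28 = -679361158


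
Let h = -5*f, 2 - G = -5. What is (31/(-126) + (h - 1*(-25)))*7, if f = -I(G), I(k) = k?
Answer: 7529/18 ≈ 418.28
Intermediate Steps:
G = 7 (G = 2 - 1*(-5) = 2 + 5 = 7)
f = -7 (f = -1*7 = -7)
h = 35 (h = -5*(-7) = 35)
(31/(-126) + (h - 1*(-25)))*7 = (31/(-126) + (35 - 1*(-25)))*7 = (31*(-1/126) + (35 + 25))*7 = (-31/126 + 60)*7 = (7529/126)*7 = 7529/18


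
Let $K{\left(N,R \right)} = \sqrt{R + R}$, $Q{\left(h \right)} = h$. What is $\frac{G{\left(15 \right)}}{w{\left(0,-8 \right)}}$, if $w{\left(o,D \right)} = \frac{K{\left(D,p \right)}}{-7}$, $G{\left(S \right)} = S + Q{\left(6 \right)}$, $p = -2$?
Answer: $\frac{147 i}{2} \approx 73.5 i$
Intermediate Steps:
$G{\left(S \right)} = 6 + S$ ($G{\left(S \right)} = S + 6 = 6 + S$)
$K{\left(N,R \right)} = \sqrt{2} \sqrt{R}$ ($K{\left(N,R \right)} = \sqrt{2 R} = \sqrt{2} \sqrt{R}$)
$w{\left(o,D \right)} = - \frac{2 i}{7}$ ($w{\left(o,D \right)} = \frac{\sqrt{2} \sqrt{-2}}{-7} = \sqrt{2} i \sqrt{2} \left(- \frac{1}{7}\right) = 2 i \left(- \frac{1}{7}\right) = - \frac{2 i}{7}$)
$\frac{G{\left(15 \right)}}{w{\left(0,-8 \right)}} = \frac{6 + 15}{\left(- \frac{2}{7}\right) i} = 21 \frac{7 i}{2} = \frac{147 i}{2}$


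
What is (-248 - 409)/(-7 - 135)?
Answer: 657/142 ≈ 4.6268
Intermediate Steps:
(-248 - 409)/(-7 - 135) = -657/(-142) = -657*(-1/142) = 657/142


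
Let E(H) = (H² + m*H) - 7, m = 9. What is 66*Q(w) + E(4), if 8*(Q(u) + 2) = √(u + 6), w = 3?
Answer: -249/4 ≈ -62.250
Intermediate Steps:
Q(u) = -2 + √(6 + u)/8 (Q(u) = -2 + √(u + 6)/8 = -2 + √(6 + u)/8)
E(H) = -7 + H² + 9*H (E(H) = (H² + 9*H) - 7 = -7 + H² + 9*H)
66*Q(w) + E(4) = 66*(-2 + √(6 + 3)/8) + (-7 + 4² + 9*4) = 66*(-2 + √9/8) + (-7 + 16 + 36) = 66*(-2 + (⅛)*3) + 45 = 66*(-2 + 3/8) + 45 = 66*(-13/8) + 45 = -429/4 + 45 = -249/4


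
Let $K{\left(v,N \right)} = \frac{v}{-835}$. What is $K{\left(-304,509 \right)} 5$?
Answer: $\frac{304}{167} \approx 1.8204$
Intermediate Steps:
$K{\left(v,N \right)} = - \frac{v}{835}$ ($K{\left(v,N \right)} = v \left(- \frac{1}{835}\right) = - \frac{v}{835}$)
$K{\left(-304,509 \right)} 5 = \left(- \frac{1}{835}\right) \left(-304\right) 5 = \frac{304}{835} \cdot 5 = \frac{304}{167}$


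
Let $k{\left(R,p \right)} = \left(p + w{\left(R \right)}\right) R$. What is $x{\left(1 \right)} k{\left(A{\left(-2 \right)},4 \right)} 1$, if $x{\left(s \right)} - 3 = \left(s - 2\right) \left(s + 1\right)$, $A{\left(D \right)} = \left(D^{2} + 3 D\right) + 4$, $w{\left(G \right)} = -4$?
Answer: $0$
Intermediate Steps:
$A{\left(D \right)} = 4 + D^{2} + 3 D$
$x{\left(s \right)} = 3 + \left(1 + s\right) \left(-2 + s\right)$ ($x{\left(s \right)} = 3 + \left(s - 2\right) \left(s + 1\right) = 3 + \left(-2 + s\right) \left(1 + s\right) = 3 + \left(1 + s\right) \left(-2 + s\right)$)
$k{\left(R,p \right)} = R \left(-4 + p\right)$ ($k{\left(R,p \right)} = \left(p - 4\right) R = \left(-4 + p\right) R = R \left(-4 + p\right)$)
$x{\left(1 \right)} k{\left(A{\left(-2 \right)},4 \right)} 1 = \left(1 + 1^{2} - 1\right) \left(4 + \left(-2\right)^{2} + 3 \left(-2\right)\right) \left(-4 + 4\right) 1 = \left(1 + 1 - 1\right) \left(4 + 4 - 6\right) 0 \cdot 1 = 1 \cdot 2 \cdot 0 \cdot 1 = 1 \cdot 0 \cdot 1 = 0 \cdot 1 = 0$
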